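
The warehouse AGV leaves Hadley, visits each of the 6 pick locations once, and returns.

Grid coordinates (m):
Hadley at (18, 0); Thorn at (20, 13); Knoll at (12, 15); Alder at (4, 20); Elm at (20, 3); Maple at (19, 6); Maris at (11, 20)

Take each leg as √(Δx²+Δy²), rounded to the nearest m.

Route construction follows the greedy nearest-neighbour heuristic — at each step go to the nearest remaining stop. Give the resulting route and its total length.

Total distance 58 m via the nearest-neighbour route Hadley → Elm → Maple → Thorn → Knoll → Maris → Alder → Hadley.

At Hadley the remaining stops are Elm 4, Maple 6, Thorn 13, Knoll 16, Maris 21, Alder 24; go to Elm.
At Elm the remaining stops are Maple 3, Thorn 10, Knoll 14, Maris 19, Alder 23; go to Maple.
At Maple the remaining stops are Thorn 7, Knoll 11, Maris 16, Alder 21; go to Thorn.
At Thorn the remaining stops are Knoll 8, Maris 11, Alder 17; go to Knoll.
At Knoll the remaining stops are Maris 5, Alder 9; go to Maris.
At Maris the remaining stops are Alder 7; go to Alder.
Return Alder→Hadley: 24.
Total = 4 + 3 + 7 + 8 + 5 + 7 + 24 = 58.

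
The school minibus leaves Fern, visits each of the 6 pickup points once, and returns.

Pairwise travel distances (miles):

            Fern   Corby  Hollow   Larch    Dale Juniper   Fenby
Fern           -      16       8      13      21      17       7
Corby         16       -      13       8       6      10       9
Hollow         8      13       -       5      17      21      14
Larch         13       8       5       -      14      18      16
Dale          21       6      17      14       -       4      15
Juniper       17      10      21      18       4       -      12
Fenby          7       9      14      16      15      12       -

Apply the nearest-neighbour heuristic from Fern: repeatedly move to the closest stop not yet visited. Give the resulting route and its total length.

Total distance 57 miles via the nearest-neighbour route Fern → Fenby → Corby → Dale → Juniper → Larch → Hollow → Fern.

From Fern: distances to unvisited — Fenby=7, Hollow=8, Larch=13, Corby=16, Juniper=17, Dale=21. Nearest is Fenby (7).
From Fenby: distances to unvisited — Corby=9, Juniper=12, Hollow=14, Dale=15, Larch=16. Nearest is Corby (9).
From Corby: distances to unvisited — Dale=6, Larch=8, Juniper=10, Hollow=13. Nearest is Dale (6).
From Dale: distances to unvisited — Juniper=4, Larch=14, Hollow=17. Nearest is Juniper (4).
From Juniper: distances to unvisited — Larch=18, Hollow=21. Nearest is Larch (18).
From Larch: distances to unvisited — Hollow=5. Nearest is Hollow (5).
Return Hollow→Fern: 8.
Total = 7 + 9 + 6 + 4 + 18 + 5 + 8 = 57.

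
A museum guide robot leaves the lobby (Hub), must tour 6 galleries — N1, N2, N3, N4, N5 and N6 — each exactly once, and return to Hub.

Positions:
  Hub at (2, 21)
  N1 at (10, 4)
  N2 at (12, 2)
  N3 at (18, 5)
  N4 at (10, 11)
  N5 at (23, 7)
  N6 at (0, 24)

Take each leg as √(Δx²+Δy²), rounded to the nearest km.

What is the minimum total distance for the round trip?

67 km — the shortest possible round trip.

Hub-N1-N2-N3-N4-N5-N6-Hub: 19+3+7+10+14+29+4 = 86
Hub-N1-N2-N3-N4-N6-N5-Hub: 19+3+7+10+16+29+25 = 109
Hub-N1-N2-N3-N5-N4-N6-Hub: 19+3+7+5+14+16+4 = 68
Hub-N1-N2-N3-N5-N6-N4-Hub: 19+3+7+5+29+16+13 = 92
Hub-N1-N2-N3-N6-N4-N5-Hub: 19+3+7+26+16+14+25 = 110
Hub-N1-N2-N3-N6-N5-N4-Hub: 19+3+7+26+29+14+13 = 111
Hub-N1-N2-N4-N3-N5-N6-Hub: 19+3+9+10+5+29+4 = 79
Hub-N1-N2-N4-N3-N6-N5-Hub: 19+3+9+10+26+29+25 = 121
… (352 more)
Hub-N5-N3-N2-N1-N4-N6-Hub: 25+5+7+3+7+16+4 = 67  ← best
The minimum is 67.
One optimal route: Hub → N5 → N3 → N2 → N1 → N4 → N6 → Hub (or its reverse).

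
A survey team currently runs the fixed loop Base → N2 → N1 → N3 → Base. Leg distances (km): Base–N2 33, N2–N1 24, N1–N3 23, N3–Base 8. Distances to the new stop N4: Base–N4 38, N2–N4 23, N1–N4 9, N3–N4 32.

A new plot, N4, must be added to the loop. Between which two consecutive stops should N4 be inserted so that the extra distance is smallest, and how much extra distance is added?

Adding 8 km by placing N4 on the N2–N1 leg.

Insertion cost between consecutive stops i–j is d(i,N4) + d(N4,j) − d(i,j):
  between Base and N2: 38 + 23 − 33 = 28
  between N2 and N1: 23 + 9 − 24 = 8
  between N1 and N3: 9 + 32 − 23 = 18
  between N3 and Base: 32 + 38 − 8 = 62
Cheapest insertion is between N2 and N1, adding 8.
New total = 88 + 8 = 96.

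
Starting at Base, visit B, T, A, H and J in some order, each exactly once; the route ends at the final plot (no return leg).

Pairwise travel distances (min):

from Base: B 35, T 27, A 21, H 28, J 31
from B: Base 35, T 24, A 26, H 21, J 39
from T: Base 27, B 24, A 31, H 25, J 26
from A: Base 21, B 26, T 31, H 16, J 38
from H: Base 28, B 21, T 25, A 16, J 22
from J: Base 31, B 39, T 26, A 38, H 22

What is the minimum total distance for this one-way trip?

There are 5! = 120 possible orderings.
Base - B - T - A - H - J: 35+24+31+16+22 = 128
Base - B - T - A - J - H: 35+24+31+38+22 = 150
Base - B - T - H - A - J: 35+24+25+16+38 = 138
Base - B - T - H - J - A: 35+24+25+22+38 = 144
Base - B - T - J - A - H: 35+24+26+38+16 = 139
Base - B - T - J - H - A: 35+24+26+22+16 = 123
Base - B - A - T - H - J: 35+26+31+25+22 = 139
Base - B - A - T - J - H: 35+26+31+26+22 = 140
Base - B - A - H - T - J: 35+26+16+25+26 = 128
Base - B - A - H - J - T: 35+26+16+22+26 = 125
Base - B - A - J - T - H: 35+26+38+26+25 = 150
Base - B - A - J - H - T: 35+26+38+22+25 = 146
Base - B - H - T - A - J: 35+21+25+31+38 = 150
Base - B - H - T - J - A: 35+21+25+26+38 = 145
… (106 more)
Base - A - H - B - T - J: 21+16+21+24+26 = 108  ← best
The minimum is 108.
One shortest path: Base → A → H → B → T → J.

Minimum one-way distance = 108 min.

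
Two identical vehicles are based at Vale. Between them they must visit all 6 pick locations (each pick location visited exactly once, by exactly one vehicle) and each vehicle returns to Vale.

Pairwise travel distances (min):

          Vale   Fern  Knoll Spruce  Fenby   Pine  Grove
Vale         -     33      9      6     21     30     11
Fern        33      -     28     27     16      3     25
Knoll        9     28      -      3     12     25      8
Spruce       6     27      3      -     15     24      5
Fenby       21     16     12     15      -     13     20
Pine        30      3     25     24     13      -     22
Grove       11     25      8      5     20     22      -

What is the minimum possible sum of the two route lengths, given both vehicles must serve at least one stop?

There are 2^5 − 1 = 31 ways to divide the 6 stops into two non-empty groups. For each, the best each vehicle can do is its own shortest tour through its group:
  {Fern} + {Knoll, Spruce, Fenby, Pine, Grove}: 66 + 67 = 133
  {Knoll} + {Fern, Spruce, Fenby, Pine, Grove}: 18 + 73 = 91
  {Fern, Knoll} + {Spruce, Fenby, Pine, Grove}: 70 + 67 = 137
  {Spruce} + {Fern, Knoll, Fenby, Pine, Grove}: 12 + 73 = 85
  {Fern, Spruce} + {Knoll, Fenby, Pine, Grove}: 66 + 67 = 133
  {Knoll, Spruce} + {Fern, Fenby, Pine, Grove}: 18 + 73 = 91
  … (31 splits in total)
Best: vehicle 1 Vale → Spruce → Vale = 12; vehicle 2 Vale → Knoll → Fenby → Fern → Pine → Grove → Vale = 73; combined 85.

Minimum combined distance: 85 min.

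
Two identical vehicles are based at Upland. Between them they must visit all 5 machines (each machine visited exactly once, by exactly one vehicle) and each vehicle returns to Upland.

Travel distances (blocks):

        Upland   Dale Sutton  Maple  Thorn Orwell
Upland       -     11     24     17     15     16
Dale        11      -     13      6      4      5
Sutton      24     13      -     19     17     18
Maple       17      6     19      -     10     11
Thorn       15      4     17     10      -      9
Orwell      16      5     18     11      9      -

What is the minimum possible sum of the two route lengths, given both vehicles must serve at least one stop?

Try each way of splitting the stops between the two vehicles (each non-empty) and, for each split, find the best tour for each vehicle:
  {Dale} + {Sutton, Maple, Thorn, Orwell}: 22 + 78 = 100
  {Sutton} + {Dale, Maple, Thorn, Orwell}: 48 + 52 = 100
  {Dale, Sutton} + {Maple, Thorn, Orwell}: 48 + 52 = 100
  {Maple} + {Dale, Sutton, Thorn, Orwell}: 34 + 66 = 100
  {Dale, Maple} + {Sutton, Thorn, Orwell}: 34 + 66 = 100
  {Sutton, Maple} + {Dale, Thorn, Orwell}: 60 + 40 = 100
  … (15 splits in total)
Best: vehicle 1 Upland → Dale → Upland = 22; vehicle 2 Upland → Sutton → Maple → Thorn → Orwell → Upland = 78; combined 100.

Minimum combined distance: 100 blocks.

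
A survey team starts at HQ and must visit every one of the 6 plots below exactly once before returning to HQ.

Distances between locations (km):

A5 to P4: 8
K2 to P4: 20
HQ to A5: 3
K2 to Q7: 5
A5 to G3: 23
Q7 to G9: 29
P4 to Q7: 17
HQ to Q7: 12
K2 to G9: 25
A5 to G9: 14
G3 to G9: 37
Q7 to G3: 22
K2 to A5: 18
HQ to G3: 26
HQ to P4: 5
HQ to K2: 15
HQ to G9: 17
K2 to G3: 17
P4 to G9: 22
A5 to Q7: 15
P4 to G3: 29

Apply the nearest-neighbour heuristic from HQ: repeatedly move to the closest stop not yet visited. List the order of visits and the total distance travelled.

At HQ the remaining stops are A5 3, P4 5, Q7 12, K2 15, G9 17, G3 26; go to A5.
At A5 the remaining stops are P4 8, G9 14, Q7 15, K2 18, G3 23; go to P4.
At P4 the remaining stops are Q7 17, K2 20, G9 22, G3 29; go to Q7.
At Q7 the remaining stops are K2 5, G3 22, G9 29; go to K2.
At K2 the remaining stops are G3 17, G9 25; go to G3.
At G3 the remaining stops are G9 37; go to G9.
Return G9→HQ: 17.
Total = 3 + 8 + 17 + 5 + 17 + 37 + 17 = 104.

104 km along HQ → A5 → P4 → Q7 → K2 → G3 → G9 → HQ.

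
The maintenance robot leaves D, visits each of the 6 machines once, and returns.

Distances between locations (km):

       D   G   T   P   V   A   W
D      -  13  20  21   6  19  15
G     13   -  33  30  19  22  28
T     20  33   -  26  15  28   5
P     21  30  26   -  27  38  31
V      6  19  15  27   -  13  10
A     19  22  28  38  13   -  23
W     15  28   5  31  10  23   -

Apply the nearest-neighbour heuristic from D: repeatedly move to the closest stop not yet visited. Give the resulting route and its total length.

Total distance 118 km via the nearest-neighbour route D → V → W → T → P → G → A → D.

At D the remaining stops are V 6, G 13, W 15, A 19, T 20, P 21; go to V.
At V the remaining stops are W 10, A 13, T 15, G 19, P 27; go to W.
At W the remaining stops are T 5, A 23, G 28, P 31; go to T.
At T the remaining stops are P 26, A 28, G 33; go to P.
At P the remaining stops are G 30, A 38; go to G.
At G the remaining stops are A 22; go to A.
Return A→D: 19.
Total = 6 + 10 + 5 + 26 + 30 + 22 + 19 = 118.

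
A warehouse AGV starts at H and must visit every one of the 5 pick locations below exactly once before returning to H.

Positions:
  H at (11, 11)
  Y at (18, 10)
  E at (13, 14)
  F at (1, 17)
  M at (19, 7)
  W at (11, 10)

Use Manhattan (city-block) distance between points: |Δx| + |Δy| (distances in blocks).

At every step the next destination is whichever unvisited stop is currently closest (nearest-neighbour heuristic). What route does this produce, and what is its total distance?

From H: distances to unvisited — W=1, E=5, Y=8, M=12, F=16. Nearest is W (1).
From W: distances to unvisited — E=6, Y=7, M=11, F=17. Nearest is E (6).
From E: distances to unvisited — Y=9, M=13, F=15. Nearest is Y (9).
From Y: distances to unvisited — M=4, F=24. Nearest is M (4).
From M: distances to unvisited — F=28. Nearest is F (28).
Return F→H: 16.
Total = 1 + 6 + 9 + 4 + 28 + 16 = 64.

Nearest-neighbour total = 64 blocks; route H → W → E → Y → M → F → H.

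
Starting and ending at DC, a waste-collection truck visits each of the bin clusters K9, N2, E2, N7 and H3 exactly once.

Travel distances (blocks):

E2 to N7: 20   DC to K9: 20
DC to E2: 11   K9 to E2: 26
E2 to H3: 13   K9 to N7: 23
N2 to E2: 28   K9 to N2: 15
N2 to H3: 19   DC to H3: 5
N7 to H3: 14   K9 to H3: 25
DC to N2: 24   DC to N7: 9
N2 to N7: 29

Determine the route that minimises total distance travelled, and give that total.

90 blocks — the shortest possible round trip.

With 5 stops there are 5!/2 = 60 distinct round trips (a route and its reverse cost the same).
DC-K9-N2-E2-N7-H3-DC: 20+15+28+20+14+5 = 102
DC-K9-N2-E2-H3-N7-DC: 20+15+28+13+14+9 = 99
DC-K9-N2-N7-E2-H3-DC: 20+15+29+20+13+5 = 102
DC-K9-N2-N7-H3-E2-DC: 20+15+29+14+13+11 = 102
DC-K9-N2-H3-E2-N7-DC: 20+15+19+13+20+9 = 96
DC-K9-N2-H3-N7-E2-DC: 20+15+19+14+20+11 = 99
DC-K9-E2-N2-N7-H3-DC: 20+26+28+29+14+5 = 122
DC-K9-E2-N2-H3-N7-DC: 20+26+28+19+14+9 = 116
DC-K9-E2-N7-N2-H3-DC: 20+26+20+29+19+5 = 119
DC-K9-E2-N7-H3-N2-DC: 20+26+20+14+19+24 = 123
DC-K9-E2-H3-N2-N7-DC: 20+26+13+19+29+9 = 116
DC-K9-E2-H3-N7-N2-DC: 20+26+13+14+29+24 = 126
DC-K9-N7-N2-E2-H3-DC: 20+23+29+28+13+5 = 118
DC-K9-N7-N2-H3-E2-DC: 20+23+29+19+13+11 = 115
… (46 more)
DC-E2-H3-N2-K9-N7-DC: 11+13+19+15+23+9 = 90  ← best
The minimum is 90.
One optimal route: DC → E2 → H3 → N2 → K9 → N7 → DC (or its reverse).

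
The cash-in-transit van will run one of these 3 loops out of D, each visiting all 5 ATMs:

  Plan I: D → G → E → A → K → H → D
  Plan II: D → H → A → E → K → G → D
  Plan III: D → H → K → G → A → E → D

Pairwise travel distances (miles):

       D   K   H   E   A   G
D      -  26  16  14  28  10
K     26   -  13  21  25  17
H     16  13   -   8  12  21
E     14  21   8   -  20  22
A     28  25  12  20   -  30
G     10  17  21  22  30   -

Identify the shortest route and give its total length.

Shortest is Plan II, total 96 miles.

Plan I: 10 + 22 + 20 + 25 + 13 + 16 = 106
Plan II: 16 + 12 + 20 + 21 + 17 + 10 = 96
Plan III: 16 + 13 + 17 + 30 + 20 + 14 = 110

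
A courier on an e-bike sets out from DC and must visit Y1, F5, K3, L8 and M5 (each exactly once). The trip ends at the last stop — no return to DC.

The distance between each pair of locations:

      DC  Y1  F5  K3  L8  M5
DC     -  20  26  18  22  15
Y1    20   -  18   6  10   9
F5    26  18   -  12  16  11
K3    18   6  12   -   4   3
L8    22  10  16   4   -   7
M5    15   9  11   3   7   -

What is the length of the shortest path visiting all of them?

There are 5! = 120 possible orderings.
DC→Y1→F5→K3→L8→M5: 20+18+12+4+7 = 61
DC→Y1→F5→K3→M5→L8: 20+18+12+3+7 = 60
DC→Y1→F5→L8→K3→M5: 20+18+16+4+3 = 61
DC→Y1→F5→L8→M5→K3: 20+18+16+7+3 = 64
DC→Y1→F5→M5→K3→L8: 20+18+11+3+4 = 56
DC→Y1→F5→M5→L8→K3: 20+18+11+7+4 = 60
DC→Y1→K3→F5→L8→M5: 20+6+12+16+7 = 61
DC→Y1→K3→F5→M5→L8: 20+6+12+11+7 = 56
DC→Y1→K3→L8→F5→M5: 20+6+4+16+11 = 57
DC→Y1→K3→L8→M5→F5: 20+6+4+7+11 = 48
DC→Y1→K3→M5→F5→L8: 20+6+3+11+16 = 56
DC→Y1→K3→M5→L8→F5: 20+6+3+7+16 = 52
DC→Y1→L8→F5→K3→M5: 20+10+16+12+3 = 61
DC→Y1→L8→F5→M5→K3: 20+10+16+11+3 = 60
… (106 more)
The minimum is 48.
One shortest path: DC → Y1 → K3 → L8 → M5 → F5.

Minimum one-way distance = 48.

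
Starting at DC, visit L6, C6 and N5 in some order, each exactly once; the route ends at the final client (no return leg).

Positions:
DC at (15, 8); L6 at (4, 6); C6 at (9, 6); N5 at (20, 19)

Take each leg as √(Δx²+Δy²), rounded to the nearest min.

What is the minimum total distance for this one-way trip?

32 min — the minimum one-way total.

There are 3! = 6 possible orderings.
DC→L6→C6→N5: 11+5+17 = 33
DC→L6→N5→C6: 11+21+17 = 49
DC→C6→L6→N5: 6+5+21 = 32
DC→C6→N5→L6: 6+17+21 = 44
DC→N5→L6→C6: 12+21+5 = 38
DC→N5→C6→L6: 12+17+5 = 34
The minimum is 32.
One shortest path: DC → C6 → L6 → N5.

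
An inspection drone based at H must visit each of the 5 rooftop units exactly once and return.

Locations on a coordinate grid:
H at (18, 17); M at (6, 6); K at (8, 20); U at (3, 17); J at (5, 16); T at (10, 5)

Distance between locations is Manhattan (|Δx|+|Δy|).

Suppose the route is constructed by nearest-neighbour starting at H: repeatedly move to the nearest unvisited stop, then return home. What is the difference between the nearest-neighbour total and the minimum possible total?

The nearest-neighbour route is 2 longer than optimal.

From H: K=13, J=14, U=15, T=20, M=23 → choose K (13).
From K: J=7, U=8, M=16, T=17 → choose J (7).
From J: U=3, M=11, T=16 → choose U (3).
From U: M=14, T=19 → choose M (14).
From M: T=5 → choose T (5).
NN route H → K → J → U → M → T → H costs 62.
Optimal: H → K → U → J → M → T → H costs 60 (by enumerating all 60 distinct tours).
Excess = 62 − 60 = 2.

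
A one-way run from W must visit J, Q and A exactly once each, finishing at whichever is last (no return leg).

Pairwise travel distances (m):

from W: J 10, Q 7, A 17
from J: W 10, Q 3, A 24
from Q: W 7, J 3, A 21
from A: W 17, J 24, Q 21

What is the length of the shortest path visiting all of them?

Shortest open route: 34 m.

There are 3! = 6 possible orderings.
W→J→Q→A: 10+3+21 = 34
W→J→A→Q: 10+24+21 = 55
W→Q→J→A: 7+3+24 = 34
W→Q→A→J: 7+21+24 = 52
W→A→J→Q: 17+24+3 = 44
W→A→Q→J: 17+21+3 = 41
The minimum is 34.
One shortest path: W → J → Q → A.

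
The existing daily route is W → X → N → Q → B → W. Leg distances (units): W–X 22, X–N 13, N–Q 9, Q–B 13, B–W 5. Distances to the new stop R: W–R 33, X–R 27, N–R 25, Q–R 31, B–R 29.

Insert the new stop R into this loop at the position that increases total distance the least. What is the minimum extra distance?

Adding 38 by placing R on the W–X leg.

Insertion cost between consecutive stops i–j is d(i,R) + d(R,j) − d(i,j):
  between W and X: 33 + 27 − 22 = 38
  between X and N: 27 + 25 − 13 = 39
  between N and Q: 25 + 31 − 9 = 47
  between Q and B: 31 + 29 − 13 = 47
  between B and W: 29 + 33 − 5 = 57
Cheapest insertion is between W and X, adding 38.
New total = 62 + 38 = 100.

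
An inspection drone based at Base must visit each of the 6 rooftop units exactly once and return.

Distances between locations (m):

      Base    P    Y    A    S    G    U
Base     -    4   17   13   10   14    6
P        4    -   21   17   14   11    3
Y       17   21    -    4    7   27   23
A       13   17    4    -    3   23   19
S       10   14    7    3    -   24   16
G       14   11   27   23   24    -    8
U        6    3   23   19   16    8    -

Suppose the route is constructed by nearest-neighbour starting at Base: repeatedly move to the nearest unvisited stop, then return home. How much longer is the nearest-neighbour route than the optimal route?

Base: P=4, U=6, S=10, A=13, G=14, Y=17 ⇒ P
P: U=3, G=11, S=14, A=17, Y=21 ⇒ U
U: G=8, S=16, A=19, Y=23 ⇒ G
G: A=23, S=24, Y=27 ⇒ A
A: S=3, Y=4 ⇒ S
S: Y=7 ⇒ Y
NN route Base → P → U → G → A → S → Y → Base costs 65.
Optimal: Base → P → U → G → Y → A → S → Base costs 59 (by enumerating all 360 distinct tours).
Excess = 65 − 59 = 6.

6 m longer than the optimal tour.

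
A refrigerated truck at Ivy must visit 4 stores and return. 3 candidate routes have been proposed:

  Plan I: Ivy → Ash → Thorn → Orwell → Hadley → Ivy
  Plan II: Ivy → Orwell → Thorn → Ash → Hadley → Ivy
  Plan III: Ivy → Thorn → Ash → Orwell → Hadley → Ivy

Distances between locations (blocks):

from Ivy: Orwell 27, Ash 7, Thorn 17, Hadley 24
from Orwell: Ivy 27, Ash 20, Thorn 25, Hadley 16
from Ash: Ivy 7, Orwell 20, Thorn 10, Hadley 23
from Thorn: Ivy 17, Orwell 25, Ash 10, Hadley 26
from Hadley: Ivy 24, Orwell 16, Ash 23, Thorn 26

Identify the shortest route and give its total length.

Plan I: 7 + 10 + 25 + 16 + 24 = 82
Plan II: 27 + 25 + 10 + 23 + 24 = 109
Plan III: 17 + 10 + 20 + 16 + 24 = 87

82 blocks — Plan I is the shortest.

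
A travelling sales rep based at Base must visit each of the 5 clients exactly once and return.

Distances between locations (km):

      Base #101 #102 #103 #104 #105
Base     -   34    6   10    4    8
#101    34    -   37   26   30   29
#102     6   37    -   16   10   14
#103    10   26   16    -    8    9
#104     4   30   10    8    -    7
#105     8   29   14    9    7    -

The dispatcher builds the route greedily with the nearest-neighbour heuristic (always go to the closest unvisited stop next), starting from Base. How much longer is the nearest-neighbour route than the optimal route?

Base: #104=4, #102=6, #105=8, #103=10, #101=34 ⇒ #104
#104: #105=7, #103=8, #102=10, #101=30 ⇒ #105
#105: #103=9, #102=14, #101=29 ⇒ #103
#103: #102=16, #101=26 ⇒ #102
#102: #101=37 ⇒ #101
NN route Base → #104 → #105 → #103 → #102 → #101 → Base costs 107.
Optimal: Base → #102 → #104 → #103 → #101 → #105 → Base costs 87 (by enumerating all 60 distinct tours).
Excess = 107 − 87 = 20.

20 km longer than the optimal tour.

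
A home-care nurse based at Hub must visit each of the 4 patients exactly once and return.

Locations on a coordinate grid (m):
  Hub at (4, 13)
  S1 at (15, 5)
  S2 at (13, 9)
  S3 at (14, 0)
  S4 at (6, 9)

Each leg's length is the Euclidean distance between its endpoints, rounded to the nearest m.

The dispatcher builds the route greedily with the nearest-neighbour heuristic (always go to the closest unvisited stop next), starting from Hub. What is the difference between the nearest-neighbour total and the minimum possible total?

The nearest-neighbour route is 1 m longer than optimal.

Hub: S4=4, S2=10, S1=14, S3=16 ⇒ S4
S4: S2=7, S1=10, S3=12 ⇒ S2
S2: S1=4, S3=9 ⇒ S1
S1: S3=5 ⇒ S3
NN route Hub → S4 → S2 → S1 → S3 → Hub costs 36.
Optimal: Hub → S2 → S1 → S3 → S4 → Hub costs 35 (by enumerating all 12 distinct tours).
Excess = 36 − 35 = 1.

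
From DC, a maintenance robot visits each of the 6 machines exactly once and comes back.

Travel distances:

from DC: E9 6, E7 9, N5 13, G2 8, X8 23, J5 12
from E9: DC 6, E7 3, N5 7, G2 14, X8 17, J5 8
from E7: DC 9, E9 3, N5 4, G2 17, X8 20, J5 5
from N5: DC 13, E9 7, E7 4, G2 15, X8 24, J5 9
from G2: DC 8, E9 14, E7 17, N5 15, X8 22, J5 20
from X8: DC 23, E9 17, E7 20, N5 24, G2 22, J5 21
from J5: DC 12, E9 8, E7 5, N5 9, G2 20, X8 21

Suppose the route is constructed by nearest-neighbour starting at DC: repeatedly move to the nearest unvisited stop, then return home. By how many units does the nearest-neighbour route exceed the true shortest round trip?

The nearest-neighbour route is 14 longer than optimal.

From DC: E9=6, G2=8, E7=9, J5=12, N5=13, X8=23 → choose E9 (6).
From E9: E7=3, N5=7, J5=8, G2=14, X8=17 → choose E7 (3).
From E7: N5=4, J5=5, G2=17, X8=20 → choose N5 (4).
From N5: J5=9, G2=15, X8=24 → choose J5 (9).
From J5: G2=20, X8=21 → choose G2 (20).
From G2: X8=22 → choose X8 (22).
NN route DC → E9 → E7 → N5 → J5 → G2 → X8 → DC costs 87.
Optimal: DC → E9 → E7 → N5 → J5 → X8 → G2 → DC costs 73 (by enumerating all 360 distinct tours).
Excess = 87 − 73 = 14.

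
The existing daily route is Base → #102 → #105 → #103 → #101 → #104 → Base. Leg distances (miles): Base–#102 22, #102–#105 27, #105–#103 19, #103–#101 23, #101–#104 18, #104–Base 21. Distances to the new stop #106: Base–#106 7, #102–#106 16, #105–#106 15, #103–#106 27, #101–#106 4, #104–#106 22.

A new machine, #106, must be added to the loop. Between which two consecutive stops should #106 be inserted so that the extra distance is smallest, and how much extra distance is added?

Adding 1 miles by placing #106 on the Base–#102 leg.

Insertion cost between consecutive stops i–j is d(i,#106) + d(#106,j) − d(i,j):
  between Base and #102: 7 + 16 − 22 = 1
  between #102 and #105: 16 + 15 − 27 = 4
  between #105 and #103: 15 + 27 − 19 = 23
  between #103 and #101: 27 + 4 − 23 = 8
  between #101 and #104: 4 + 22 − 18 = 8
  between #104 and Base: 22 + 7 − 21 = 8
Cheapest insertion is between Base and #102, adding 1.
New total = 130 + 1 = 131.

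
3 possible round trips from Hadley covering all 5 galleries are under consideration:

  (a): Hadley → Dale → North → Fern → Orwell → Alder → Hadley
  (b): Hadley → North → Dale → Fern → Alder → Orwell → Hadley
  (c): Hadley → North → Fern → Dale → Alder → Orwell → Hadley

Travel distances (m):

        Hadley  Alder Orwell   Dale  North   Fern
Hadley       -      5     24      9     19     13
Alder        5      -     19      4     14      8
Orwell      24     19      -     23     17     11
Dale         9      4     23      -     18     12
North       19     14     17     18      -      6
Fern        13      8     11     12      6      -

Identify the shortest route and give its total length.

68 m — (a) is the shortest.

(a): 9 + 18 + 6 + 11 + 19 + 5 = 68
(b): 19 + 18 + 12 + 8 + 19 + 24 = 100
(c): 19 + 6 + 12 + 4 + 19 + 24 = 84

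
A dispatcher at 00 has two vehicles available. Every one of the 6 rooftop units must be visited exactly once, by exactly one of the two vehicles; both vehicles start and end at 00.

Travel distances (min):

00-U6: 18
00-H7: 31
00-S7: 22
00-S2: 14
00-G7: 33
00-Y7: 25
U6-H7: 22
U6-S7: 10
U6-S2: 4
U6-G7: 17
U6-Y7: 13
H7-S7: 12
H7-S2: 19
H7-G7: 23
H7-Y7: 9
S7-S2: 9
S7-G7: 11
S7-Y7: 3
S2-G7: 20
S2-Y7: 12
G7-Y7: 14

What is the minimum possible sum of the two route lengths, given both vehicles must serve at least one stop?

There are 2^5 − 1 = 31 ways to divide the 6 stops into two non-empty groups. For each, the best each vehicle can do is its own shortest tour through its group:
  {U6} + {H7, S7, S2, G7, Y7}: 36 + 88 = 124
  {H7} + {U6, S7, S2, G7, Y7}: 62 + 74 = 136
  {U6, H7} + {S7, S2, G7, Y7}: 71 + 73 = 144
  {S7} + {U6, H7, S2, G7, Y7}: 44 + 89 = 133
  {U6, S7} + {H7, S2, G7, Y7}: 50 + 88 = 138
  {H7, S7} + {U6, S2, G7, Y7}: 65 + 74 = 139
  … (31 splits in total)
  {S2} + {U6, H7, S7, G7, Y7}: 28 + 89 = 117  ← best
Best: vehicle 1 00 → S2 → 00 = 28; vehicle 2 00 → U6 → G7 → S7 → Y7 → H7 → 00 = 89; combined 117.

117 min — the smallest possible combined total.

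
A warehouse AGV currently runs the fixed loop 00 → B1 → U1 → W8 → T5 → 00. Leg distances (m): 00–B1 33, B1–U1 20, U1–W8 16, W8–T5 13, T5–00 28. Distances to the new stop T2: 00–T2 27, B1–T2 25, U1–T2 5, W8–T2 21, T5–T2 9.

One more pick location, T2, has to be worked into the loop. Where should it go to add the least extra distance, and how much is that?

Insertion cost between consecutive stops i–j is d(i,T2) + d(T2,j) − d(i,j):
  between 00 and B1: 27 + 25 − 33 = 19
  between B1 and U1: 25 + 5 − 20 = 10
  between U1 and W8: 5 + 21 − 16 = 10
  between W8 and T5: 21 + 9 − 13 = 17
  between T5 and 00: 9 + 27 − 28 = 8
Cheapest insertion is between T5 and 00, adding 8.
New total = 110 + 8 = 118.

Minimum extra distance: 8 m, inserting T2 between T5 and 00.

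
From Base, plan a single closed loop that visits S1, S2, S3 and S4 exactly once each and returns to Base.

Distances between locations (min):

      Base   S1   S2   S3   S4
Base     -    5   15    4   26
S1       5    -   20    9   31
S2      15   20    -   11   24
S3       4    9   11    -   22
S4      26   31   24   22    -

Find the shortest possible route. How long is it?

Minimum total distance: 75 min.

Base → S1 → S2 → S3 → S4 → Base: 5+20+11+22+26 = 84
Base → S1 → S2 → S4 → S3 → Base: 5+20+24+22+4 = 75
Base → S1 → S3 → S2 → S4 → Base: 5+9+11+24+26 = 75
Base → S1 → S3 → S4 → S2 → Base: 5+9+22+24+15 = 75
Base → S1 → S4 → S2 → S3 → Base: 5+31+24+11+4 = 75
Base → S1 → S4 → S3 → S2 → Base: 5+31+22+11+15 = 84
Base → S2 → S1 → S3 → S4 → Base: 15+20+9+22+26 = 92
Base → S2 → S1 → S4 → S3 → Base: 15+20+31+22+4 = 92
Base → S2 → S3 → S1 → S4 → Base: 15+11+9+31+26 = 92
Base → S2 → S4 → S1 → S3 → Base: 15+24+31+9+4 = 83
Base → S3 → S1 → S2 → S4 → Base: 4+9+20+24+26 = 83
Base → S3 → S2 → S1 → S4 → Base: 4+11+20+31+26 = 92
The minimum is 75.
One optimal route: Base → S1 → S2 → S4 → S3 → Base (or its reverse).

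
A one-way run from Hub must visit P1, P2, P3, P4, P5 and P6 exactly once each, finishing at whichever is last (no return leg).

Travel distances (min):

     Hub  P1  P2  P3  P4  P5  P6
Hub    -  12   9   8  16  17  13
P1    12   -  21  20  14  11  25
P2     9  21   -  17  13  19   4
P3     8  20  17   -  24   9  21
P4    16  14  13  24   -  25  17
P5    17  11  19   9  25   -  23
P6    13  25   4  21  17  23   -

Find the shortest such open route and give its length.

Shortest open route: 59 min.

There are 6! = 720 possible orderings.
Hub - P1 - P2 - P3 - P4 - P5 - P6: 12+21+17+24+25+23 = 122
Hub - P1 - P2 - P3 - P4 - P6 - P5: 12+21+17+24+17+23 = 114
Hub - P1 - P2 - P3 - P5 - P4 - P6: 12+21+17+9+25+17 = 101
Hub - P1 - P2 - P3 - P5 - P6 - P4: 12+21+17+9+23+17 = 99
Hub - P1 - P2 - P3 - P6 - P4 - P5: 12+21+17+21+17+25 = 113
Hub - P1 - P2 - P3 - P6 - P5 - P4: 12+21+17+21+23+25 = 119
Hub - P1 - P2 - P4 - P3 - P5 - P6: 12+21+13+24+9+23 = 102
Hub - P1 - P2 - P4 - P3 - P6 - P5: 12+21+13+24+21+23 = 114
… (712 more)
Hub - P3 - P5 - P1 - P4 - P2 - P6: 8+9+11+14+13+4 = 59  ← best
The minimum is 59.
One shortest path: Hub → P3 → P5 → P1 → P4 → P2 → P6.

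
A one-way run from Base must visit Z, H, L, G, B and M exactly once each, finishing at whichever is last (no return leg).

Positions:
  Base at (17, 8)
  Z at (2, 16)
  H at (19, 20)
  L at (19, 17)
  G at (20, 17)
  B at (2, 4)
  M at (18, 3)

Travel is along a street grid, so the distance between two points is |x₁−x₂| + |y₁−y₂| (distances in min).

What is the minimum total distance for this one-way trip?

Minimum one-way distance = 58 min.

There are 6! = 720 possible orderings.
Base→Z→H→L→G→B→M: 23+21+3+1+31+17 = 96
Base→Z→H→L→G→M→B: 23+21+3+1+16+17 = 81
Base→Z→H→L→B→G→M: 23+21+3+30+31+16 = 124
Base→Z→H→L→B→M→G: 23+21+3+30+17+16 = 110
Base→Z→H→L→M→G→B: 23+21+3+15+16+31 = 109
Base→Z→H→L→M→B→G: 23+21+3+15+17+31 = 110
Base→Z→H→G→L→B→M: 23+21+4+1+30+17 = 96
Base→Z→H→G→L→M→B: 23+21+4+1+15+17 = 81
… (712 more)
Base→M→B→Z→L→G→H: 6+17+12+18+1+4 = 58  ← best
The minimum is 58.
One shortest path: Base → M → B → Z → L → G → H.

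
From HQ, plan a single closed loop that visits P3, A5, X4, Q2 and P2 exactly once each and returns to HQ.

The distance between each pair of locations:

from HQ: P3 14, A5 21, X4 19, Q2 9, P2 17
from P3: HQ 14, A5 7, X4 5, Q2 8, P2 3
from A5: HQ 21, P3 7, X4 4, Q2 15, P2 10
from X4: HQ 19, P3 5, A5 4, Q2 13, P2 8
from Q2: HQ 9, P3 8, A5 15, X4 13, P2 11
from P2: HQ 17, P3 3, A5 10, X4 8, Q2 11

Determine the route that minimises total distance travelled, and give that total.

With 5 stops there are 5!/2 = 60 distinct round trips (a route and its reverse cost the same).
HQ→P3→A5→X4→Q2→P2→HQ: 14+7+4+13+11+17 = 66
HQ→P3→A5→X4→P2→Q2→HQ: 14+7+4+8+11+9 = 53
HQ→P3→A5→Q2→X4→P2→HQ: 14+7+15+13+8+17 = 74
HQ→P3→A5→Q2→P2→X4→HQ: 14+7+15+11+8+19 = 74
HQ→P3→A5→P2→X4→Q2→HQ: 14+7+10+8+13+9 = 61
HQ→P3→A5→P2→Q2→X4→HQ: 14+7+10+11+13+19 = 74
HQ→P3→X4→A5→Q2→P2→HQ: 14+5+4+15+11+17 = 66
HQ→P3→X4→A5→P2→Q2→HQ: 14+5+4+10+11+9 = 53
HQ→P3→X4→Q2→A5→P2→HQ: 14+5+13+15+10+17 = 74
HQ→P3→X4→Q2→P2→A5→HQ: 14+5+13+11+10+21 = 74
HQ→P3→X4→P2→A5→Q2→HQ: 14+5+8+10+15+9 = 61
HQ→P3→X4→P2→Q2→A5→HQ: 14+5+8+11+15+21 = 74
HQ→P3→Q2→A5→X4→P2→HQ: 14+8+15+4+8+17 = 66
HQ→P3→Q2→A5→P2→X4→HQ: 14+8+15+10+8+19 = 74
… (46 more)
The minimum is 53.
One optimal route: HQ → P3 → A5 → X4 → P2 → Q2 → HQ (or its reverse).

53 — the shortest possible round trip.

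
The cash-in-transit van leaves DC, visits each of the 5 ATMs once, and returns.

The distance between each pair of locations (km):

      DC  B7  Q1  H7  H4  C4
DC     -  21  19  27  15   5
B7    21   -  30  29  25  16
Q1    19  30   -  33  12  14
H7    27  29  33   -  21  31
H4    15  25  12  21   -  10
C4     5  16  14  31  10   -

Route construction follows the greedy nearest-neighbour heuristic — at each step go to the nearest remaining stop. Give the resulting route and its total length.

At DC the remaining stops are C4 5, H4 15, Q1 19, B7 21, H7 27; go to C4.
At C4 the remaining stops are H4 10, Q1 14, B7 16, H7 31; go to H4.
At H4 the remaining stops are Q1 12, H7 21, B7 25; go to Q1.
At Q1 the remaining stops are B7 30, H7 33; go to B7.
At B7 the remaining stops are H7 29; go to H7.
Return H7→DC: 27.
Total = 5 + 10 + 12 + 30 + 29 + 27 = 113.

Nearest-neighbour total = 113 km; route DC → C4 → H4 → Q1 → B7 → H7 → DC.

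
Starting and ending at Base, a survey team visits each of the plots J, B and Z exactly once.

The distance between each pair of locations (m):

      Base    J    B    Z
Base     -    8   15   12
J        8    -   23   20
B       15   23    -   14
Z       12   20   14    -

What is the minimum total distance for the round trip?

Minimum total distance: 57 m.

With 3 stops there are 3!/2 = 3 distinct round trips (a route and its reverse cost the same).
Base → J → B → Z → Base: 8+23+14+12 = 57
Base → J → Z → B → Base: 8+20+14+15 = 57
Base → B → J → Z → Base: 15+23+20+12 = 70
The minimum is 57.
One optimal route: Base → J → B → Z → Base (or its reverse).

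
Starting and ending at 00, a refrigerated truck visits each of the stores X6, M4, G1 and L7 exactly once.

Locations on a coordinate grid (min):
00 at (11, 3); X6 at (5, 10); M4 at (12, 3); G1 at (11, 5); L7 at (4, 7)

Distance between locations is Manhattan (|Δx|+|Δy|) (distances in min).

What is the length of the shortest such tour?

With 4 stops there are 4!/2 = 12 distinct round trips (a route and its reverse cost the same).
00-X6-M4-G1-L7-00: 13+14+3+9+11 = 50
00-X6-M4-L7-G1-00: 13+14+12+9+2 = 50
00-X6-G1-M4-L7-00: 13+11+3+12+11 = 50
00-X6-G1-L7-M4-00: 13+11+9+12+1 = 46
00-X6-L7-M4-G1-00: 13+4+12+3+2 = 34
00-X6-L7-G1-M4-00: 13+4+9+3+1 = 30
00-M4-X6-G1-L7-00: 1+14+11+9+11 = 46
00-M4-X6-L7-G1-00: 1+14+4+9+2 = 30
00-M4-G1-X6-L7-00: 1+3+11+4+11 = 30
00-M4-L7-X6-G1-00: 1+12+4+11+2 = 30
00-G1-X6-M4-L7-00: 2+11+14+12+11 = 50
00-G1-M4-X6-L7-00: 2+3+14+4+11 = 34
The minimum is 30.
One optimal route: 00 → X6 → L7 → G1 → M4 → 00 (or its reverse).

Minimum total distance: 30 min.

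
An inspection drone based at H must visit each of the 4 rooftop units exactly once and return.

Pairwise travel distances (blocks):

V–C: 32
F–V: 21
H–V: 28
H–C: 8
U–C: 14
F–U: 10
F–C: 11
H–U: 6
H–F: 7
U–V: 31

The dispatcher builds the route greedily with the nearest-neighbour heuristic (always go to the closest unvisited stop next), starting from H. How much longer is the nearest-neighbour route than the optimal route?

H: U=6, F=7, C=8, V=28 ⇒ U
U: F=10, C=14, V=31 ⇒ F
F: C=11, V=21 ⇒ C
C: V=32 ⇒ V
NN route H → U → F → C → V → H costs 87.
Optimal: H → U → F → V → C → H costs 77 (by enumerating all 12 distinct tours).
Excess = 87 − 77 = 10.

Excess over optimum: 10 blocks.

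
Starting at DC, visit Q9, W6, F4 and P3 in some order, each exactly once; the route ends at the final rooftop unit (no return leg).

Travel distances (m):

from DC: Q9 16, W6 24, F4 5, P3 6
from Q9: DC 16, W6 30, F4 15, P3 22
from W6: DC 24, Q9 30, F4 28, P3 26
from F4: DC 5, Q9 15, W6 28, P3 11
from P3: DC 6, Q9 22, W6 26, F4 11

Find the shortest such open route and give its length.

Shortest open route: 62 m.

There are 4! = 24 possible orderings.
DC - Q9 - W6 - F4 - P3: 16+30+28+11 = 85
DC - Q9 - W6 - P3 - F4: 16+30+26+11 = 83
DC - Q9 - F4 - W6 - P3: 16+15+28+26 = 85
DC - Q9 - F4 - P3 - W6: 16+15+11+26 = 68
DC - Q9 - P3 - W6 - F4: 16+22+26+28 = 92
DC - Q9 - P3 - F4 - W6: 16+22+11+28 = 77
DC - W6 - Q9 - F4 - P3: 24+30+15+11 = 80
DC - W6 - Q9 - P3 - F4: 24+30+22+11 = 87
DC - W6 - F4 - Q9 - P3: 24+28+15+22 = 89
DC - W6 - F4 - P3 - Q9: 24+28+11+22 = 85
DC - W6 - P3 - Q9 - F4: 24+26+22+15 = 87
DC - W6 - P3 - F4 - Q9: 24+26+11+15 = 76
DC - F4 - Q9 - W6 - P3: 5+15+30+26 = 76
DC - F4 - Q9 - P3 - W6: 5+15+22+26 = 68
… (10 more)
DC - P3 - F4 - Q9 - W6: 6+11+15+30 = 62  ← best
The minimum is 62.
One shortest path: DC → P3 → F4 → Q9 → W6.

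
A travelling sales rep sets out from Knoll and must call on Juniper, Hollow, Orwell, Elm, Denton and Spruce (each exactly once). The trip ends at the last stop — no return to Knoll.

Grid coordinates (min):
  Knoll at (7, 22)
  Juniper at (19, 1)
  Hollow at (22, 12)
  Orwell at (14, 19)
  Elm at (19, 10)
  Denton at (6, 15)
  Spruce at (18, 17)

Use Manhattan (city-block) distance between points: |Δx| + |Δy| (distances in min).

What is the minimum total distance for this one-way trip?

49 min — the minimum one-way total.

There are 6! = 720 possible orderings.
Knoll - Juniper - Hollow - Orwell - Elm - Denton - Spruce: 33+14+15+14+18+14 = 108
Knoll - Juniper - Hollow - Orwell - Elm - Spruce - Denton: 33+14+15+14+8+14 = 98
Knoll - Juniper - Hollow - Orwell - Denton - Elm - Spruce: 33+14+15+12+18+8 = 100
Knoll - Juniper - Hollow - Orwell - Denton - Spruce - Elm: 33+14+15+12+14+8 = 96
Knoll - Juniper - Hollow - Orwell - Spruce - Elm - Denton: 33+14+15+6+8+18 = 94
Knoll - Juniper - Hollow - Orwell - Spruce - Denton - Elm: 33+14+15+6+14+18 = 100
Knoll - Juniper - Hollow - Elm - Orwell - Denton - Spruce: 33+14+5+14+12+14 = 92
Knoll - Juniper - Hollow - Elm - Orwell - Spruce - Denton: 33+14+5+14+6+14 = 86
… (712 more)
Knoll - Denton - Orwell - Spruce - Hollow - Elm - Juniper: 8+12+6+9+5+9 = 49  ← best
The minimum is 49.
One shortest path: Knoll → Denton → Orwell → Spruce → Hollow → Elm → Juniper.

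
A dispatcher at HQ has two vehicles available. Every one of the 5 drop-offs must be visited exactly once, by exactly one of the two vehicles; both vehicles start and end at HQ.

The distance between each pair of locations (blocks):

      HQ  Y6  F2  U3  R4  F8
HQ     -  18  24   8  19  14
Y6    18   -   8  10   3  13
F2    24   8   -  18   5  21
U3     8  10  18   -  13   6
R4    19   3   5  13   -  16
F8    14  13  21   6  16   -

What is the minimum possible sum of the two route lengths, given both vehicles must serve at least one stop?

Try each way of splitting the stops between the two vehicles (each non-empty) and, for each split, find the best tour for each vehicle:
  {Y6} + {F2, U3, R4, F8}: 36 + 59 = 95
  {F2} + {Y6, U3, R4, F8}: 48 + 49 = 97
  {Y6, F2} + {U3, R4, F8}: 50 + 49 = 99
  {U3} + {Y6, F2, R4, F8}: 16 + 59 = 75
  {Y6, U3} + {F2, R4, F8}: 36 + 59 = 95
  {F2, U3} + {Y6, R4, F8}: 50 + 49 = 99
  … (15 splits in total)
Best: vehicle 1 HQ → U3 → HQ = 16; vehicle 2 HQ → F2 → R4 → Y6 → F8 → HQ = 59; combined 75.

Minimum combined distance: 75 blocks.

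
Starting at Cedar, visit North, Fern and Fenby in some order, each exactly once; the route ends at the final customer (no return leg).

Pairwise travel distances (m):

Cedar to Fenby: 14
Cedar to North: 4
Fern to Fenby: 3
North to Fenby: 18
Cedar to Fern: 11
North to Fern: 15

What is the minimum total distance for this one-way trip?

Shortest open route: 22 m.

There are 3! = 6 possible orderings.
Cedar→North→Fern→Fenby: 4+15+3 = 22
Cedar→North→Fenby→Fern: 4+18+3 = 25
Cedar→Fern→North→Fenby: 11+15+18 = 44
Cedar→Fern→Fenby→North: 11+3+18 = 32
Cedar→Fenby→North→Fern: 14+18+15 = 47
Cedar→Fenby→Fern→North: 14+3+15 = 32
The minimum is 22.
One shortest path: Cedar → North → Fern → Fenby.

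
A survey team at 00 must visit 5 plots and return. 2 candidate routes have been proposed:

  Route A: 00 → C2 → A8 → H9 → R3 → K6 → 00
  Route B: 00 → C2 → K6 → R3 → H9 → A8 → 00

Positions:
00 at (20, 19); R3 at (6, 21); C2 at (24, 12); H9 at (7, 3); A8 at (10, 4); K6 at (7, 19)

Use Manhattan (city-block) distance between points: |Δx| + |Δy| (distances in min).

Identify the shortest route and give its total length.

Route A: 11 + 22 + 4 + 19 + 3 + 13 = 72
Route B: 11 + 24 + 3 + 19 + 4 + 25 = 86

Shortest is Route A, total 72 min.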